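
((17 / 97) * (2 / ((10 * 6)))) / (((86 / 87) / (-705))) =-69513 / 16684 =-4.17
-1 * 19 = -19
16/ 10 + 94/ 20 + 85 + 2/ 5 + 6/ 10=92.30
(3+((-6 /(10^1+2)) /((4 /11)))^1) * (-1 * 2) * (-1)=13 /4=3.25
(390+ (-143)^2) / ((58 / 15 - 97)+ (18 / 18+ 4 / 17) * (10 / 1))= -5313945 / 20599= -257.97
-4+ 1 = -3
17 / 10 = 1.70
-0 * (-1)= 0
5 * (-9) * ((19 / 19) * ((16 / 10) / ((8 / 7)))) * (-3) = 189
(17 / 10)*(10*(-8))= -136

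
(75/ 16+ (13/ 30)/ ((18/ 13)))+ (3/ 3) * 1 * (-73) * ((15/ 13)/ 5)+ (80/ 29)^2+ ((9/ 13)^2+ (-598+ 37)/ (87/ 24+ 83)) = -21989767097/ 2148990480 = -10.23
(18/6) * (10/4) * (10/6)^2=125/6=20.83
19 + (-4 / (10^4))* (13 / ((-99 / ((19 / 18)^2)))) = 1523614693 / 80190000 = 19.00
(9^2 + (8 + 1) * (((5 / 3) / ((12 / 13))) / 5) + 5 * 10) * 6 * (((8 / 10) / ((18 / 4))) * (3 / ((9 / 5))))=716 / 3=238.67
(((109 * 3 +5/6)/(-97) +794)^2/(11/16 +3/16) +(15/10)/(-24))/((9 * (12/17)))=115180968418225/1024301376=112448.32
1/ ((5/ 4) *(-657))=-4/ 3285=-0.00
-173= -173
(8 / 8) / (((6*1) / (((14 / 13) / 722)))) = 0.00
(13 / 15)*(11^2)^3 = 23030293 / 15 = 1535352.87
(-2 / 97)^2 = 4 / 9409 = 0.00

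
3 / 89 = 0.03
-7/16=-0.44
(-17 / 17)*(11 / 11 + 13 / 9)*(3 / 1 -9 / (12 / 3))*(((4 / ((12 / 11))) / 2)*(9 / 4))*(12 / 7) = -363 / 28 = -12.96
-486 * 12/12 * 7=-3402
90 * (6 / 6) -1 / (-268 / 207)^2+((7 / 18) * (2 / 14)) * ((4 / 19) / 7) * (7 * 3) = 366158375 / 4093968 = 89.44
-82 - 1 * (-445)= 363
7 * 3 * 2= 42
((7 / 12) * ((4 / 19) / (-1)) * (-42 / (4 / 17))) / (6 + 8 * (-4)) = -833 / 988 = -0.84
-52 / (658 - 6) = -0.08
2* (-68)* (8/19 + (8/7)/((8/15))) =-46376/133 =-348.69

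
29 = 29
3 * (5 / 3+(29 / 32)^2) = 7643 / 1024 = 7.46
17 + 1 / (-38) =645 / 38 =16.97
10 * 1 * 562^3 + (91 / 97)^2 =16701382229801 / 9409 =1775043280.88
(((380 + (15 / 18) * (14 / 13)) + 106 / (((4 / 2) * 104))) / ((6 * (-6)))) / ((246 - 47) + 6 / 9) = -118999 / 2242656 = -0.05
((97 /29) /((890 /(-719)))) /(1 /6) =-209229 /12905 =-16.21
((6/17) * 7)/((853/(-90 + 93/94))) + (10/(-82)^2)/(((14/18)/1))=-4104418923/16039527098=-0.26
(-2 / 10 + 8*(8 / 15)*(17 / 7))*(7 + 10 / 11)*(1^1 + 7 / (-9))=5626 / 315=17.86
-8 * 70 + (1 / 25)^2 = -349999 / 625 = -560.00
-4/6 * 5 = -10/3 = -3.33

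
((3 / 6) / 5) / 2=0.05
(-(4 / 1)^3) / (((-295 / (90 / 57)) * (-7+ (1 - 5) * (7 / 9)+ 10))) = -3456 / 1121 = -3.08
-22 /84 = -11 /42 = -0.26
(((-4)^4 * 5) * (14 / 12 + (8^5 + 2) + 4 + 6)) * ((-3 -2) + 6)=125879680 / 3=41959893.33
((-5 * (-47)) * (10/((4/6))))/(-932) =-3525/932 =-3.78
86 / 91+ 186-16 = 15556 / 91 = 170.95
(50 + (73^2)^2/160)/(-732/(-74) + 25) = 1051030917/206560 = 5088.26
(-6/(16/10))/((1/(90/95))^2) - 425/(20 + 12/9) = -538035/23104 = -23.29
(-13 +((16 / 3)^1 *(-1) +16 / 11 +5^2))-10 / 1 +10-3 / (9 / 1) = 257 / 33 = 7.79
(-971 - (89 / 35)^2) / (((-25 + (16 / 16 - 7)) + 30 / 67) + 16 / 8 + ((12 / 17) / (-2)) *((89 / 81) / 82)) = 754882143354 / 22054109875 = 34.23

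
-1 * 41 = -41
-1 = -1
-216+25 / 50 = -431 / 2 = -215.50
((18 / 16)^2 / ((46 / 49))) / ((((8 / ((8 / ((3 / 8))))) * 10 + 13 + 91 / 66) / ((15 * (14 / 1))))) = 13752585 / 880624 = 15.62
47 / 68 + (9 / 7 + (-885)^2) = 372816041 / 476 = 783226.98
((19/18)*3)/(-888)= -19/5328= -0.00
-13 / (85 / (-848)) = 11024 / 85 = 129.69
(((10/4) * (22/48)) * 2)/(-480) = -11/2304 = -0.00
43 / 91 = 0.47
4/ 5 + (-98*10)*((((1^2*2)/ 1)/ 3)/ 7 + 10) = -148388/ 15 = -9892.53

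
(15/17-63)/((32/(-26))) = 858/17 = 50.47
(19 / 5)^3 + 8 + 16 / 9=72731 / 1125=64.65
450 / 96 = 75 / 16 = 4.69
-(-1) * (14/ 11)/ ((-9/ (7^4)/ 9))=-33614/ 11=-3055.82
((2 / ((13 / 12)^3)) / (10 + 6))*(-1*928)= -200448 / 2197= -91.24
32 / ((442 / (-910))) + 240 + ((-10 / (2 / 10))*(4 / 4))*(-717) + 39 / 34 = 1224859 / 34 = 36025.26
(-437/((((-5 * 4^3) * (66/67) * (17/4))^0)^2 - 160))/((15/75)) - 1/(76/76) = 2026/159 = 12.74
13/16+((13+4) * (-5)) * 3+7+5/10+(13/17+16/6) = -243.26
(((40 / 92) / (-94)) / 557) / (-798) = 5 / 480489366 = 0.00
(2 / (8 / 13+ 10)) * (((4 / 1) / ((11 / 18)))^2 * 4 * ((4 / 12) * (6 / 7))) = 9.22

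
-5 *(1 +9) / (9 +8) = -50 / 17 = -2.94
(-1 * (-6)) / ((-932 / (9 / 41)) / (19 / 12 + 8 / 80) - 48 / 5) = -0.00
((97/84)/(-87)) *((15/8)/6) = -485/116928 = -0.00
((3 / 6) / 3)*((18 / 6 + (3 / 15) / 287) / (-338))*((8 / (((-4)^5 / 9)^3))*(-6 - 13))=-0.00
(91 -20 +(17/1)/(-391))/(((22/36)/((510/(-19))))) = -14981760/4807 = -3116.65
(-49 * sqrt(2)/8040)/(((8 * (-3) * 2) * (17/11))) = 539 * sqrt(2)/6560640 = 0.00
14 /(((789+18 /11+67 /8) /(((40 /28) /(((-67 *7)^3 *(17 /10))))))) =-17600 /123311357163589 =-0.00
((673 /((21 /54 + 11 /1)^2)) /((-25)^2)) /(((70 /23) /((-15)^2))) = 22568382 /36771875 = 0.61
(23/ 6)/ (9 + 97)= 0.04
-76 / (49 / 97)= -7372 / 49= -150.45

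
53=53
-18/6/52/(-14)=3/728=0.00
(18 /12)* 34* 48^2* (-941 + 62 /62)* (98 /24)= -451019520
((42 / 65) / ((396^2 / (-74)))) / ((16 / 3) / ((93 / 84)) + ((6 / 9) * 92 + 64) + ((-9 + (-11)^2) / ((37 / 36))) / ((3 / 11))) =-297073 / 516096266400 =-0.00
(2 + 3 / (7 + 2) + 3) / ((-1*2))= -8 / 3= -2.67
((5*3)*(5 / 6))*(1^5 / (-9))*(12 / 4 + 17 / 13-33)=9325 / 234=39.85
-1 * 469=-469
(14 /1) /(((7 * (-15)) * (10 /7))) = -0.09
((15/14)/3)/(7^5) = 5/235298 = 0.00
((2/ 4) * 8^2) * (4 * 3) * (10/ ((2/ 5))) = 9600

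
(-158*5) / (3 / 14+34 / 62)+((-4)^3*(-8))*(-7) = -1529164 / 331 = -4619.83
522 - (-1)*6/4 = 1047/2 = 523.50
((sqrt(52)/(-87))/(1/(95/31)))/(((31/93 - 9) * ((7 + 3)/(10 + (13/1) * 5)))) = 1425 * sqrt(13)/23374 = 0.22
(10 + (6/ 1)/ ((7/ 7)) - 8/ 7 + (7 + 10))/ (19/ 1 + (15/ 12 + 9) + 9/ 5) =4460/ 4347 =1.03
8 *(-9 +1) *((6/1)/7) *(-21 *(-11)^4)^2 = -5185770049152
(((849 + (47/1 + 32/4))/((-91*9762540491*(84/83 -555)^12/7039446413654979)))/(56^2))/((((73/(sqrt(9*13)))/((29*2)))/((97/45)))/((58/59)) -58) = 5532264061273943483152918258552401912543721972895*sqrt(13)/447034082588053971366456464295787841568567293949907350831478055008894387364143450494 + 2430993202594806619592254984083575469471613097581204/51580855683236996696129592034129366334834687763450848172862852501026275465093475057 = 0.00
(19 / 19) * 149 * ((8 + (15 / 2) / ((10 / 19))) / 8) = 414.41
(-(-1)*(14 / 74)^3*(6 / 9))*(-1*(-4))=2744 / 151959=0.02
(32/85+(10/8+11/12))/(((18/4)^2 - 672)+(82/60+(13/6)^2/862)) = -6708084/1715514761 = -0.00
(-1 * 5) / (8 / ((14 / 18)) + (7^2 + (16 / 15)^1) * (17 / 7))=-525 / 13847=-0.04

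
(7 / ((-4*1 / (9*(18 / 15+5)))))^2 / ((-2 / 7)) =-26699463 / 800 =-33374.33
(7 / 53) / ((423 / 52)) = 364 / 22419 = 0.02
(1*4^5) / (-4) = -256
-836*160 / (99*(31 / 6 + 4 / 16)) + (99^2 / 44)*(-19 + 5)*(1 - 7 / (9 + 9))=-336209 / 156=-2155.19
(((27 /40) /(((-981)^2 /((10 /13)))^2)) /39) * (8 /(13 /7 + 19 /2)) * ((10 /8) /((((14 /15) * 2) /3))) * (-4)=-250 /3994093174275243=-0.00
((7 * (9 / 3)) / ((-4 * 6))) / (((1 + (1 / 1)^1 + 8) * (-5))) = 7 / 400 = 0.02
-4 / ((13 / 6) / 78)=-144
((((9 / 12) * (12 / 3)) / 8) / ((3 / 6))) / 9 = 1 / 12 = 0.08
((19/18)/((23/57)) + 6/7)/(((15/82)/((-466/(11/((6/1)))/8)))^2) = 5566848349/53130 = 104777.87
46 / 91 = 0.51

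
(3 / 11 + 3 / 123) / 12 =67 / 2706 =0.02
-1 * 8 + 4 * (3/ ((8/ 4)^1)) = -2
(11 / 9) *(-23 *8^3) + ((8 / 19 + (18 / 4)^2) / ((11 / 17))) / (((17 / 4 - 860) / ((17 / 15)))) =-154452055939 / 10731105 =-14392.93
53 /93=0.57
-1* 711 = -711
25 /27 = 0.93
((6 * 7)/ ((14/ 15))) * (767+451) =54810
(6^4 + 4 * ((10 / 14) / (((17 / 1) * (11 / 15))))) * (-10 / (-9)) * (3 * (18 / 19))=101805840 / 24871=4093.36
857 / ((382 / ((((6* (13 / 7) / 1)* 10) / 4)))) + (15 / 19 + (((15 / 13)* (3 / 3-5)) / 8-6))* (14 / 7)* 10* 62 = -4698601515 / 660478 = -7113.94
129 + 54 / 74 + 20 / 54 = 129970 / 999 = 130.10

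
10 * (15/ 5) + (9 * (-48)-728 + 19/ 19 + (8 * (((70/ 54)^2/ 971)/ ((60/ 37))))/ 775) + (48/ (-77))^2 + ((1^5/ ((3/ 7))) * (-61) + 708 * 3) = 1664785692718184/ 1951556645115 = 853.06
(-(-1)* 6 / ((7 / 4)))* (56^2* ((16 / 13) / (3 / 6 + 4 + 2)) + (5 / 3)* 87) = 2996568 / 1183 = 2533.02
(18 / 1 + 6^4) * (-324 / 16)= -53217 / 2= -26608.50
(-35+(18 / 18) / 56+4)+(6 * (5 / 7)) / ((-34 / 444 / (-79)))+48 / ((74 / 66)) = 156154093 / 35224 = 4433.17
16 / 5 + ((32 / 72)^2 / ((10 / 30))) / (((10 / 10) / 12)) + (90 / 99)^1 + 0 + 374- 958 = -283526 / 495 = -572.78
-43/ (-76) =43/ 76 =0.57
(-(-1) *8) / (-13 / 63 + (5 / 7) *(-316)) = -504 / 14233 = -0.04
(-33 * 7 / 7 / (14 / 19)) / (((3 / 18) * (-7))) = 1881 / 49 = 38.39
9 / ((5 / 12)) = 108 / 5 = 21.60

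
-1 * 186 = -186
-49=-49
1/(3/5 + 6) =5/33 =0.15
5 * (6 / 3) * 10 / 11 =100 / 11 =9.09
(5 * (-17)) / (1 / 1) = -85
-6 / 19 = -0.32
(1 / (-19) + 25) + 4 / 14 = 3356 / 133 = 25.23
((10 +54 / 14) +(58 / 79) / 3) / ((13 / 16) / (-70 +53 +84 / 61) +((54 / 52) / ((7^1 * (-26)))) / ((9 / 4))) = -60286856240 / 233175531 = -258.55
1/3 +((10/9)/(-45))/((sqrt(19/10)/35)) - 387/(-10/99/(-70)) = -268191.29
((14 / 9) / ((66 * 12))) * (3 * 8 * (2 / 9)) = 28 / 2673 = 0.01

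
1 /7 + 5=36 /7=5.14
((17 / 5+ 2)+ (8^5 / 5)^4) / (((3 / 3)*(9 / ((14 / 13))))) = 16140901064495904914 / 73125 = 220730270967465.37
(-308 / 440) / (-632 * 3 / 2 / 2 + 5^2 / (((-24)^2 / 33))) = 672 / 453665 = 0.00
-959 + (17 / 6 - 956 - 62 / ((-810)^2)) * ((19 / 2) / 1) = -1642560166 / 164025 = -10014.08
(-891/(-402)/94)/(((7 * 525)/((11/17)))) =1089/262311700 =0.00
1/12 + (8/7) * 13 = 1255/84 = 14.94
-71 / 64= -1.11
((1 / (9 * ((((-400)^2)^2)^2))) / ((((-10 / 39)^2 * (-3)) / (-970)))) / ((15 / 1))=16393 / 294912000000000000000000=0.00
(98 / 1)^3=941192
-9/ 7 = -1.29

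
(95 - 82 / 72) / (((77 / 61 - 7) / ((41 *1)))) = -8450879 / 12600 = -670.70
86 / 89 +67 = 6049 / 89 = 67.97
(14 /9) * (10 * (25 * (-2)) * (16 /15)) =-22400 /27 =-829.63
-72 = -72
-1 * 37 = -37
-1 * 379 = -379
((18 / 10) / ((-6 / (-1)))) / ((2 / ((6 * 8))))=36 / 5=7.20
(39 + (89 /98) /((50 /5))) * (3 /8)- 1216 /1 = -9418513 /7840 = -1201.34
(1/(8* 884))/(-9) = -1/63648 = -0.00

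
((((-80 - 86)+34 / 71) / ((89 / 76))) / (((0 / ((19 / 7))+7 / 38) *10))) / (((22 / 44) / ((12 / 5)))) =-407277312 / 1105825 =-368.30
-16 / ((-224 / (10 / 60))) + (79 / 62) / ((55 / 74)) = 247237 / 143220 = 1.73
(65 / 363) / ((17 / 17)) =65 / 363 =0.18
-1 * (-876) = 876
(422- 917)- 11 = -506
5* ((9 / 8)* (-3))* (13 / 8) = -27.42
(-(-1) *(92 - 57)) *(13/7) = 65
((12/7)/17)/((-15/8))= -32/595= -0.05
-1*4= -4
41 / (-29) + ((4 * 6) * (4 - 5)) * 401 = -279137 / 29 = -9625.41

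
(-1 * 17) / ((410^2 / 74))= -629 / 84050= -0.01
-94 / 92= -47 / 46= -1.02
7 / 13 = 0.54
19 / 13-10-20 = -371 / 13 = -28.54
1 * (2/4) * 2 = 1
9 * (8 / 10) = 36 / 5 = 7.20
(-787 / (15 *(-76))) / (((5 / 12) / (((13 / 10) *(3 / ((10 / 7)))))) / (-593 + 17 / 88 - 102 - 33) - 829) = -13760561997 / 16524218564860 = -0.00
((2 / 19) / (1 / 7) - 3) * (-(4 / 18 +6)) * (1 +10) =26488 / 171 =154.90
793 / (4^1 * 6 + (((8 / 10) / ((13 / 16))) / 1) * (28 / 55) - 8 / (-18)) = 25514775 / 802628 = 31.79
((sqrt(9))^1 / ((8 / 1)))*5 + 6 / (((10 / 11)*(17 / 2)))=1803 / 680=2.65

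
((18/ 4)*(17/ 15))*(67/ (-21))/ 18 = -1139/ 1260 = -0.90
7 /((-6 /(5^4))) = -4375 /6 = -729.17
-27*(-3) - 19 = 62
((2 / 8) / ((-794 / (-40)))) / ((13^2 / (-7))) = -0.00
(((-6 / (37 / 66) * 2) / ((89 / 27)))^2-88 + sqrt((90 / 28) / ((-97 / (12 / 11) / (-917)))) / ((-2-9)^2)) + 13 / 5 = -2343946243 / 54219245 + 3 * sqrt(4193310) / 129107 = -43.18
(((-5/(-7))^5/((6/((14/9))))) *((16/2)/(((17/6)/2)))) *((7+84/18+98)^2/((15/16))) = 706880000/202419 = 3492.16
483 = 483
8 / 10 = 4 / 5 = 0.80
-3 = -3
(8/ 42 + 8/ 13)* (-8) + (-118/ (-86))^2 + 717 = 359621182/ 504777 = 712.44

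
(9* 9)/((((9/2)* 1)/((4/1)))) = 72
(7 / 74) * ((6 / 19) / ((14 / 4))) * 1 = 6 / 703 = 0.01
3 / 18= 1 / 6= 0.17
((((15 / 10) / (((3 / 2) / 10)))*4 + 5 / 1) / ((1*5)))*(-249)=-2241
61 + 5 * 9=106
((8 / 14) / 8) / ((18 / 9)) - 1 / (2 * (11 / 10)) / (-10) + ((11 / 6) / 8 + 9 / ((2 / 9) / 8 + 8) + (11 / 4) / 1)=4466383 / 1068144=4.18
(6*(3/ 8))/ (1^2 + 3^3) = 9/ 112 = 0.08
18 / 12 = 1.50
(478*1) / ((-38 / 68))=-16252 / 19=-855.37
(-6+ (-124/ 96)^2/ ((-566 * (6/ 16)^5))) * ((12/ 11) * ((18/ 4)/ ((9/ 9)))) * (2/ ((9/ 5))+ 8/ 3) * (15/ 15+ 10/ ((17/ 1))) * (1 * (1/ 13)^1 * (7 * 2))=-221734352/ 1092663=-202.93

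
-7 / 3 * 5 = -35 / 3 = -11.67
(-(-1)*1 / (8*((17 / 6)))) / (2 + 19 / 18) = 27 / 1870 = 0.01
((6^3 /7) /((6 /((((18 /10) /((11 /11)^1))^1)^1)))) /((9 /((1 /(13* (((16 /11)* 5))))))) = 99 /9100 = 0.01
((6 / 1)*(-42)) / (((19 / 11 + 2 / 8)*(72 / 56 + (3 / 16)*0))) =-8624 / 87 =-99.13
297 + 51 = 348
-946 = -946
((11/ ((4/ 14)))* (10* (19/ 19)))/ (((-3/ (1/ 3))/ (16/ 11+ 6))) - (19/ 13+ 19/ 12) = -150665/ 468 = -321.93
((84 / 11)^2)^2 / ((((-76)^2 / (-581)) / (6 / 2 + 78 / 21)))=-12138726096 / 5285401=-2296.65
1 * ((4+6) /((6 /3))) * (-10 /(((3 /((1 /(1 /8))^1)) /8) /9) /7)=-9600 /7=-1371.43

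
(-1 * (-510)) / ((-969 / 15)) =-150 / 19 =-7.89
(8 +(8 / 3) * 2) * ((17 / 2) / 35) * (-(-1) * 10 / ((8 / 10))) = 850 / 21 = 40.48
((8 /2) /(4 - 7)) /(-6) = 2 /9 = 0.22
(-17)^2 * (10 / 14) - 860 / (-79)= 120175 / 553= 217.31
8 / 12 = 2 / 3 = 0.67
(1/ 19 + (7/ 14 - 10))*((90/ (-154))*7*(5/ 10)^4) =16155/ 6688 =2.42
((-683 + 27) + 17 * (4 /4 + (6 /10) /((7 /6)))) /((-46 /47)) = 1036773 /1610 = 643.96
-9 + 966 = 957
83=83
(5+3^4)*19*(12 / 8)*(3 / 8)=7353 / 8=919.12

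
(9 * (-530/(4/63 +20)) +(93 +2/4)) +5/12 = -272699/1896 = -143.83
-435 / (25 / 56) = -4872 / 5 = -974.40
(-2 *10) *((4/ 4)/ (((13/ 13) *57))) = -20/ 57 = -0.35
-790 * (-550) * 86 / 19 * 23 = 859441000 / 19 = 45233736.84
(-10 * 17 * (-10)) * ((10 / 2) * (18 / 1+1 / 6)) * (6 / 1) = 926500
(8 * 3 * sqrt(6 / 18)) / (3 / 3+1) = 4 * sqrt(3) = 6.93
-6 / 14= -3 / 7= -0.43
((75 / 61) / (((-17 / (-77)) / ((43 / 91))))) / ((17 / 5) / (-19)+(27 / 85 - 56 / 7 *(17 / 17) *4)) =-1123375 / 13601536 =-0.08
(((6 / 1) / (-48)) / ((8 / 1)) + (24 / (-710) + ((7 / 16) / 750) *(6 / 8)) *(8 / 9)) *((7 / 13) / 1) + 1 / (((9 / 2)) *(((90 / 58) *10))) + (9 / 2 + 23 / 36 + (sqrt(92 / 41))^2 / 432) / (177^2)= -0.01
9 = 9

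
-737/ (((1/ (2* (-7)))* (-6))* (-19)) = 5159/ 57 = 90.51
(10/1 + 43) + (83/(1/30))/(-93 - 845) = 23612/469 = 50.35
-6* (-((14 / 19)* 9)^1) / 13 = 3.06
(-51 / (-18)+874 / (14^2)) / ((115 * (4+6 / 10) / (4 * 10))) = 42880 / 77763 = 0.55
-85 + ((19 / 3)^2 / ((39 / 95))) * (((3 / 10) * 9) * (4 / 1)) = 12613 / 13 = 970.23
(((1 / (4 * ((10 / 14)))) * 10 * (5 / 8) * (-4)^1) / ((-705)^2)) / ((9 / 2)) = -7 / 1789290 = -0.00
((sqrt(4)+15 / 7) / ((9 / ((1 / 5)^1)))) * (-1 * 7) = -29 / 45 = -0.64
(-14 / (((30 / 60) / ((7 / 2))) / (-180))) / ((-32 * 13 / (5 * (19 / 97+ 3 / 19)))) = -1797075 / 23959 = -75.01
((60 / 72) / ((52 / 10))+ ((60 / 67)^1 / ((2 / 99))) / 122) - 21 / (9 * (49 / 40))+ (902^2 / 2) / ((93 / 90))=18155525836225 / 46117708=393677.97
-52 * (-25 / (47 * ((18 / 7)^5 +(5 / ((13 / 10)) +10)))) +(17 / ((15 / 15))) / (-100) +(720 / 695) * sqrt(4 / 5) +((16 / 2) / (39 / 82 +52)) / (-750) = 34065486294197 / 697469649025500 +288 * sqrt(5) / 695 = 0.98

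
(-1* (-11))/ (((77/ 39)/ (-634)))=-24726/ 7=-3532.29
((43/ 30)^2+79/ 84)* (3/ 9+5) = 75472/ 4725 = 15.97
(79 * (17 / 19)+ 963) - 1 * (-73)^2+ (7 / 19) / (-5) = -408062 / 95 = -4295.39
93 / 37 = 2.51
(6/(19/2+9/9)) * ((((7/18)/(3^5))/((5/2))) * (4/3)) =16/32805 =0.00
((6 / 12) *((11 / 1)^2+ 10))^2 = 17161 / 4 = 4290.25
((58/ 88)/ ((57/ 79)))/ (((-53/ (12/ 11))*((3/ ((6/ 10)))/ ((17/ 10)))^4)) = -0.00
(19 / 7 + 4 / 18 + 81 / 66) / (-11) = -5771 / 15246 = -0.38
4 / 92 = 1 / 23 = 0.04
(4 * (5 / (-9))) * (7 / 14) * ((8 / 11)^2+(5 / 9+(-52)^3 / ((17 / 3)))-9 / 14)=32155071215 / 1166319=27569.71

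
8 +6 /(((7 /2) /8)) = 21.71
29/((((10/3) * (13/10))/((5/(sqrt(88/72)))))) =1305 * sqrt(11)/143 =30.27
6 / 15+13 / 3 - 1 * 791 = -11794 / 15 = -786.27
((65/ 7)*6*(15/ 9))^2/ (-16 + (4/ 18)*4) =-950625/ 1666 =-570.60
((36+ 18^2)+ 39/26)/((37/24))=8676/37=234.49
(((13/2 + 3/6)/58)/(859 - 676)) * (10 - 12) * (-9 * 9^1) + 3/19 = 8898/33611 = 0.26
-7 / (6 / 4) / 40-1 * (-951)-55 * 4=43853 / 60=730.88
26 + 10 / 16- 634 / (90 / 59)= -140039 / 360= -389.00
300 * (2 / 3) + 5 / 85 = 3401 / 17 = 200.06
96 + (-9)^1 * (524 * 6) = -28200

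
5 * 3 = 15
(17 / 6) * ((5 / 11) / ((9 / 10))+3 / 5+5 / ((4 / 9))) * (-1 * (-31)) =1085.19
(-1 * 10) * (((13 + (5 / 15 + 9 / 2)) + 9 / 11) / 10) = -1231 / 66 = -18.65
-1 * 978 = -978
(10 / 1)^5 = 100000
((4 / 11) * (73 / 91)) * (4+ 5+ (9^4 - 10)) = 1915520 / 1001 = 1913.61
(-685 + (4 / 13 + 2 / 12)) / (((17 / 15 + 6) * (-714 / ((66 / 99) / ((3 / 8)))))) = 9980 / 41769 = 0.24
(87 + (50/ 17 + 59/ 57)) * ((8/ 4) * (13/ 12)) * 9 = 573014/ 323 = 1774.04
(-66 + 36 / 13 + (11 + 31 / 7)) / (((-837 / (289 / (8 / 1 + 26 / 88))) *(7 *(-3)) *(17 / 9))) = -216920 / 4324593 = -0.05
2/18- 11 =-98/9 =-10.89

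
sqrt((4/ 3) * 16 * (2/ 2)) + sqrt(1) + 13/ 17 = 30/ 17 + 8 * sqrt(3)/ 3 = 6.38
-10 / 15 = -2 / 3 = -0.67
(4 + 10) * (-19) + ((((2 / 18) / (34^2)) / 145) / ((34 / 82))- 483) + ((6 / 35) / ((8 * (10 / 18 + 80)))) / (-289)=-840382774114 / 1122006375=-749.00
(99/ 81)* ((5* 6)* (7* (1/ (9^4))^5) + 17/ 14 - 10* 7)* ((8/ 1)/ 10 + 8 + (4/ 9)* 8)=-11934183252588544332783178/ 11488993858808797716945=-1038.75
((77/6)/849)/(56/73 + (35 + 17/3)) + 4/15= 20571641/77038260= 0.27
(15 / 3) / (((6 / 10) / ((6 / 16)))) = 25 / 8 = 3.12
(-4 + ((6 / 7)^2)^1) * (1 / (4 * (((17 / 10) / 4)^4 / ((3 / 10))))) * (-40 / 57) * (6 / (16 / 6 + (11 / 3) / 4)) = 29491200000 / 3343596193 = 8.82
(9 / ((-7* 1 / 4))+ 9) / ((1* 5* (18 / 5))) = 0.21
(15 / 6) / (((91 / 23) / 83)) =9545 / 182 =52.45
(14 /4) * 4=14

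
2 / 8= 1 / 4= 0.25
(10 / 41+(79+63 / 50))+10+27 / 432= 1485289 / 16400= 90.57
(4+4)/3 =2.67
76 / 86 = 38 / 43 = 0.88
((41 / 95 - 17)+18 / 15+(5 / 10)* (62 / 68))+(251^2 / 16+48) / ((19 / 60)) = 4060457 / 323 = 12571.07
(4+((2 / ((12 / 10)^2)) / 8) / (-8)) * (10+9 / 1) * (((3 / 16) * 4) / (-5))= -11.34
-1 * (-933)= 933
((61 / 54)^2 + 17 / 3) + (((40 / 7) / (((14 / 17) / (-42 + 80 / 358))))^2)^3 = 787723472655819364059616853038386406669645 / 1327645677041553294584848836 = 593323569893388.67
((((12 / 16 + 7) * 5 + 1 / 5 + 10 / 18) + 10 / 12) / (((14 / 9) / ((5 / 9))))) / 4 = 7261 / 2016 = 3.60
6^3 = 216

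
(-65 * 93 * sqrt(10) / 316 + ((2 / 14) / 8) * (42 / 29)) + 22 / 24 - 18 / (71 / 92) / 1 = -6045 * sqrt(10) / 316 - 138250 / 6177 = -82.87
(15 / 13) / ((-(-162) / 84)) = 0.60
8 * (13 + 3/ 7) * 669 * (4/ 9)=670784/ 21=31942.10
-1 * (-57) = 57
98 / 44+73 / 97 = 6359 / 2134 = 2.98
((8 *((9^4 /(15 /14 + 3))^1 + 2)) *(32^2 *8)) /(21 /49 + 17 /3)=329613312 /19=17348069.05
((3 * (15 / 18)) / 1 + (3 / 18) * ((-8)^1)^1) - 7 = -35 / 6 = -5.83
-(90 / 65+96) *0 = 0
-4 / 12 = -1 / 3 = -0.33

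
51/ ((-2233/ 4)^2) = 816/ 4986289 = 0.00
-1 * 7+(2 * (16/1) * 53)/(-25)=-1871/25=-74.84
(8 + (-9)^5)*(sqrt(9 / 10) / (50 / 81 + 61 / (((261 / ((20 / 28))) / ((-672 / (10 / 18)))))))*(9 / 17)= 220268079*sqrt(10) / 4728860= 147.30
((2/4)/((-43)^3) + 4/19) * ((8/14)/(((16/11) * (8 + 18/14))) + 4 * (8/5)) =213072395/157105832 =1.36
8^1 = 8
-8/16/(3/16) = -8/3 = -2.67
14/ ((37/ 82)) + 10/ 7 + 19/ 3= 30139/ 777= 38.79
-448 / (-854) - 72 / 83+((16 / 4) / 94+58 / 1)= 13730272 / 237961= 57.70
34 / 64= 17 / 32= 0.53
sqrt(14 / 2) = sqrt(7) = 2.65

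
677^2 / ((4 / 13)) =5958277 / 4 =1489569.25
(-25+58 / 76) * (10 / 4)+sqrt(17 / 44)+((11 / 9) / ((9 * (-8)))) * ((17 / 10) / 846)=-6311248153 / 104159520+sqrt(187) / 22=-59.97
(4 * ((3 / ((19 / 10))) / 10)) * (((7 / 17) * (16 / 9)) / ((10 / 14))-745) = -2276564 / 4845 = -469.88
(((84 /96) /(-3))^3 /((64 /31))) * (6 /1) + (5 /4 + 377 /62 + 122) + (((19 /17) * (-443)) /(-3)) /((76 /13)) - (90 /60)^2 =12063510265 /77709312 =155.24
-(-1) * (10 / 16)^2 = 25 / 64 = 0.39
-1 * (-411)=411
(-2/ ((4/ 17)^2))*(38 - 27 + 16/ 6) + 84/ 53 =-625981/ 1272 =-492.12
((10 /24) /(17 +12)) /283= 5 /98484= 0.00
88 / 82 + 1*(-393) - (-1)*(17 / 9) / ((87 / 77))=-12528358 / 32103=-390.26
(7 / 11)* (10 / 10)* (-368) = -2576 / 11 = -234.18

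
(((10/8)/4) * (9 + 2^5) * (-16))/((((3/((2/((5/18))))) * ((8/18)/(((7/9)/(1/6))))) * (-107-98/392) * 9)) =2296/429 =5.35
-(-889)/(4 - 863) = -889/859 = -1.03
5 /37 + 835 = 30900 /37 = 835.14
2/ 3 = 0.67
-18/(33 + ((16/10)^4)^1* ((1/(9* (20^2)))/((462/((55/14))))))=-74418750/136434439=-0.55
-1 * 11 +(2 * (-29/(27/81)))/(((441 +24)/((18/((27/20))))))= -15.99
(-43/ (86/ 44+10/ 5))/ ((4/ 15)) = -2365/ 58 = -40.78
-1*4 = -4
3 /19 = 0.16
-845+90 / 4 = -1645 / 2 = -822.50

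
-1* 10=-10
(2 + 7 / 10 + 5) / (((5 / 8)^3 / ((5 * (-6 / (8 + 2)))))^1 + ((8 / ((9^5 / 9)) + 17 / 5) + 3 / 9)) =129330432 / 61359269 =2.11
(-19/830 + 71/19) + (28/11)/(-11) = 6645289/1908170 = 3.48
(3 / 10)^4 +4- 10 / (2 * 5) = 30081 / 10000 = 3.01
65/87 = 0.75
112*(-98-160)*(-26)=751296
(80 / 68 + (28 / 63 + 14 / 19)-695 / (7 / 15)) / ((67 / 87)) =-877467413 / 454461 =-1930.79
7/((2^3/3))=21/8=2.62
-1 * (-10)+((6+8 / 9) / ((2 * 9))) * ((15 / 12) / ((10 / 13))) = 6883 / 648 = 10.62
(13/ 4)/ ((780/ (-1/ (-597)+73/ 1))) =21791/ 71640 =0.30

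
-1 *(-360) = 360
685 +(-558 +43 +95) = 265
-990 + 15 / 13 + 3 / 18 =-77117 / 78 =-988.68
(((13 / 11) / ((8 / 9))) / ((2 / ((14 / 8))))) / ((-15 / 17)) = -4641 / 3520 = -1.32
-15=-15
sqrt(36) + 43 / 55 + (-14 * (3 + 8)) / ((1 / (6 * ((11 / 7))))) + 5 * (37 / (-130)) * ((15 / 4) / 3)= -8276823 / 5720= -1447.00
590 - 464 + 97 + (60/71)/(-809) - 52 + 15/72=236015411/1378536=171.21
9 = 9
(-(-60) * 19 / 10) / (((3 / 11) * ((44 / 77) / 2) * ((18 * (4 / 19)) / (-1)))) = -27797 / 72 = -386.07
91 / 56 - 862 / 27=-6545 / 216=-30.30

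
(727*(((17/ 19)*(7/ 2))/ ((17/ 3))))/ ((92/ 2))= 15267/ 1748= 8.73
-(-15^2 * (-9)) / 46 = -2025 / 46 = -44.02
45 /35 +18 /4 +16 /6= 355 /42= 8.45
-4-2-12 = -18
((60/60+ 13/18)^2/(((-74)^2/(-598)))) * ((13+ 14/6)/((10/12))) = -6608797/1108890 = -5.96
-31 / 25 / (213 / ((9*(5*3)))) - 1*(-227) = 80306 / 355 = 226.21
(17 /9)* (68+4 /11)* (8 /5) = 102272 /495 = 206.61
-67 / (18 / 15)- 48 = -623 / 6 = -103.83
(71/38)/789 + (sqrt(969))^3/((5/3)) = 71/29982 + 2907 * sqrt(969)/5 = 18098.27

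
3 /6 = 1 /2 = 0.50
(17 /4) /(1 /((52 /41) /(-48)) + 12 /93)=-6851 /60800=-0.11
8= 8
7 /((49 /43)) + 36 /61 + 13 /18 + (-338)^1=-2540567 /7686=-330.54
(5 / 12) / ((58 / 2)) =5 / 348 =0.01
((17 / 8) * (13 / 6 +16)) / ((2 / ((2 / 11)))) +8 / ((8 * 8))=1919 / 528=3.63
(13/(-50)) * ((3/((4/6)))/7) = -117/700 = -0.17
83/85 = 0.98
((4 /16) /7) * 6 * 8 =12 /7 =1.71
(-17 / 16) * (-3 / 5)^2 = -153 / 400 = -0.38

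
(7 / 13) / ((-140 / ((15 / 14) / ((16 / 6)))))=-9 / 5824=-0.00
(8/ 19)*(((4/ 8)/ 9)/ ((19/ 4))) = 16/ 3249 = 0.00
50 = 50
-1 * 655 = -655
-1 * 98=-98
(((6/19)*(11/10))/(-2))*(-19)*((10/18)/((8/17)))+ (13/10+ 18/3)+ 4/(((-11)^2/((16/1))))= 340487/29040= 11.72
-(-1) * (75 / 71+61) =4406 / 71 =62.06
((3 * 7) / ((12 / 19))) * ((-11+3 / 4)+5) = -2793 / 16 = -174.56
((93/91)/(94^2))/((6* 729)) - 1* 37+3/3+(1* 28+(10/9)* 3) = -5470933073/1172342808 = -4.67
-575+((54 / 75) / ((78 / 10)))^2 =-2429339 / 4225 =-574.99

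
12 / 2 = 6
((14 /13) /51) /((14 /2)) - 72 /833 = -2710 /32487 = -0.08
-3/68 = -0.04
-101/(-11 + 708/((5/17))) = -505/11981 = -0.04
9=9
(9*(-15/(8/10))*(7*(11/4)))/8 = -406.05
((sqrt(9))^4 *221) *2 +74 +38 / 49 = 1757962 / 49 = 35876.78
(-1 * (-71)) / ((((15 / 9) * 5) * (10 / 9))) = 7.67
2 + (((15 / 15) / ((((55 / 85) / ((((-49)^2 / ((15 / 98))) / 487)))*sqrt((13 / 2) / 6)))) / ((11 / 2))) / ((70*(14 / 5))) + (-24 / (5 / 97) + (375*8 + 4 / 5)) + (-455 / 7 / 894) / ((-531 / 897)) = 81634*sqrt(39) / 11490765 + 2007504443 / 791190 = 2537.37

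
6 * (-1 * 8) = -48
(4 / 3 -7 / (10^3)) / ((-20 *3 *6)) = -3979 / 1080000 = -0.00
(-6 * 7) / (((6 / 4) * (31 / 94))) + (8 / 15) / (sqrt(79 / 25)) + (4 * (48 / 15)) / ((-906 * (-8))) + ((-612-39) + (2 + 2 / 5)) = -10300561 / 14043 + 8 * sqrt(79) / 237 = -733.20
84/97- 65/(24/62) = -194447/1164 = -167.05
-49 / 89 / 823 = -49 / 73247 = -0.00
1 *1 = 1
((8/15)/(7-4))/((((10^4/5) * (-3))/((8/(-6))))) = 2/50625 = 0.00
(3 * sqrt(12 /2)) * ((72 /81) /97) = 8 * sqrt(6) /291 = 0.07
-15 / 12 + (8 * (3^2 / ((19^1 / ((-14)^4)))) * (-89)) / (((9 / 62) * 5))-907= -17851812.50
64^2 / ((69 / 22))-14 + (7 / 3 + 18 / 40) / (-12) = 21391199 / 16560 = 1291.74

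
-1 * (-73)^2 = -5329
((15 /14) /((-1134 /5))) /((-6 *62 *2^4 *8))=25 /251983872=0.00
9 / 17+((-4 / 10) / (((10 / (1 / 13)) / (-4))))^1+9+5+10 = 135593 / 5525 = 24.54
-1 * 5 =-5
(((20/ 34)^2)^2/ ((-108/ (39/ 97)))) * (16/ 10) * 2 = -104000/ 72913833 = -0.00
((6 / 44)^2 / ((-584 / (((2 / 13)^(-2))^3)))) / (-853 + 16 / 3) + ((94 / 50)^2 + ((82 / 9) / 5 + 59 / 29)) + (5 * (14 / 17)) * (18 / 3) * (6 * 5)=95496321760333696271 / 127571596035840000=748.57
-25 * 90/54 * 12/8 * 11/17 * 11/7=-15125/238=-63.55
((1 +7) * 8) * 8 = 512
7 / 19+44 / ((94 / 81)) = 34187 / 893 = 38.28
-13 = -13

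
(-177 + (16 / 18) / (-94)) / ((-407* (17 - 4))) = 74875 / 2238093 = 0.03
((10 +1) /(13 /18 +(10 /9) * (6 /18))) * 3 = 1782 /59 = 30.20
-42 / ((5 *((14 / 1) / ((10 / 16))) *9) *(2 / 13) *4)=-0.07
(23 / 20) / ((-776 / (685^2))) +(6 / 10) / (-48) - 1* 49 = -744.38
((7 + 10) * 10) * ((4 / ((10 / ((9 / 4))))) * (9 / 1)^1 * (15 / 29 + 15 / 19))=991440 / 551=1799.35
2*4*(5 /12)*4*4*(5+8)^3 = 351520 /3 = 117173.33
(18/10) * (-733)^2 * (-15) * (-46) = 667312938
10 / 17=0.59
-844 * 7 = -5908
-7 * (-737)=5159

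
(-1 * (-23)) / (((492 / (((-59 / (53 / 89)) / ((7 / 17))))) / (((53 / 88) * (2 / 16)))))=-2053141 / 2424576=-0.85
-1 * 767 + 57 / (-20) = -769.85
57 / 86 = 0.66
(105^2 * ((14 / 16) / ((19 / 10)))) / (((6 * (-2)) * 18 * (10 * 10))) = -1715 / 7296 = -0.24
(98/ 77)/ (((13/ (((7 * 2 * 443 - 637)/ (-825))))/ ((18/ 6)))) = -15582/ 7865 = -1.98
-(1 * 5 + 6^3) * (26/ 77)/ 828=-0.09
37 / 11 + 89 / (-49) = 834 / 539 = 1.55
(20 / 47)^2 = 400 / 2209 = 0.18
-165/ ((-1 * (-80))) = -33/ 16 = -2.06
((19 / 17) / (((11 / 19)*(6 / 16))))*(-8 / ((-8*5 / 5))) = 2888 / 561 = 5.15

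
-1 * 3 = -3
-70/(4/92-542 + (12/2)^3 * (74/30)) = 8050/1053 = 7.64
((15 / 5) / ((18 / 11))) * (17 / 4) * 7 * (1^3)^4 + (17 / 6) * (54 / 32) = 5695 / 96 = 59.32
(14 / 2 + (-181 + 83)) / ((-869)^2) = -91 / 755161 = -0.00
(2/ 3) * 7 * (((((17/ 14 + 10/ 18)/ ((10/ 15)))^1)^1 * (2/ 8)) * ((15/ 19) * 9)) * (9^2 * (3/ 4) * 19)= 812835/ 32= 25401.09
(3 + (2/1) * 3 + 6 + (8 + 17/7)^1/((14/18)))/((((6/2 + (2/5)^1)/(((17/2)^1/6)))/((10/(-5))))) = -1160/49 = -23.67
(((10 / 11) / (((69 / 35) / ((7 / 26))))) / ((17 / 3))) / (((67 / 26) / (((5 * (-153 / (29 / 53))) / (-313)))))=5843250 / 153864227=0.04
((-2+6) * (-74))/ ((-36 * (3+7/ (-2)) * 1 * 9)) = -148/ 81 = -1.83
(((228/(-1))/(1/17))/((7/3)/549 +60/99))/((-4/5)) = 87776865/11057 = 7938.58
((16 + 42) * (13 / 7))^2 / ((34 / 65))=18476770 / 833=22181.00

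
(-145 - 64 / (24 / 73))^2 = 1038361 / 9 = 115373.44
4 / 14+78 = 548 / 7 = 78.29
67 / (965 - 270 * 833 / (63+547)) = 4087 / 36374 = 0.11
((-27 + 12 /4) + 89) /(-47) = -65 /47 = -1.38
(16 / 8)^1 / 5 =2 / 5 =0.40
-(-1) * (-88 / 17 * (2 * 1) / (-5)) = 176 / 85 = 2.07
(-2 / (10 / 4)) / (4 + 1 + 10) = -4 / 75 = -0.05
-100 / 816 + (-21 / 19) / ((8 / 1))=-2021 / 7752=-0.26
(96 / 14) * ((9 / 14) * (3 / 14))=324 / 343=0.94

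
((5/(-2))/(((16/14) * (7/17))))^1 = -85/16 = -5.31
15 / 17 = 0.88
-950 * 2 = -1900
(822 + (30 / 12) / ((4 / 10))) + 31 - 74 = 3141 / 4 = 785.25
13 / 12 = 1.08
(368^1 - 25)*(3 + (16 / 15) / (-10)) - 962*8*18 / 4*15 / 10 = -3821669 / 75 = -50955.59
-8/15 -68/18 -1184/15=-3746/45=-83.24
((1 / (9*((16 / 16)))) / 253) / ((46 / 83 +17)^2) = 6889 / 4833727173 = 0.00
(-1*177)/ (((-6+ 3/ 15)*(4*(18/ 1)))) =295/ 696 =0.42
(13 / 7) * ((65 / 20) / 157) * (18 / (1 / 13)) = 19773 / 2198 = 9.00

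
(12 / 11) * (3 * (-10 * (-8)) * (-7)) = -20160 / 11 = -1832.73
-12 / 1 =-12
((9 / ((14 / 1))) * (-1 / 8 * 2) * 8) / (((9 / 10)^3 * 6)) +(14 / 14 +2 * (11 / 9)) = 5359 / 1701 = 3.15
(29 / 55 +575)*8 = 253232 / 55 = 4604.22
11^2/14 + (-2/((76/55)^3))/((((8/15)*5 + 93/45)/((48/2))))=65443213/13635692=4.80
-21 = -21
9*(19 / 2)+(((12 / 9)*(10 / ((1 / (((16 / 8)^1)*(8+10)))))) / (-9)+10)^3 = -4389383 / 54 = -81284.87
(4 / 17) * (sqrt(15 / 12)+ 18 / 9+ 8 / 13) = 2 * sqrt(5) / 17+ 8 / 13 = 0.88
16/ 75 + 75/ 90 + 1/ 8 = 703/ 600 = 1.17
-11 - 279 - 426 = -716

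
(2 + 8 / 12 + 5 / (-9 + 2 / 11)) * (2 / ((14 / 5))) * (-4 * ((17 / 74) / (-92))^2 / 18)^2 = 255156655 / 88612348093337392128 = 0.00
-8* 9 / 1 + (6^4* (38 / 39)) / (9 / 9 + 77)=-55.81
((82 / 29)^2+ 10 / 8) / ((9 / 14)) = 72569 / 5046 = 14.38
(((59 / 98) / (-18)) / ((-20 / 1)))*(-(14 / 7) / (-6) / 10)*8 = 59 / 132300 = 0.00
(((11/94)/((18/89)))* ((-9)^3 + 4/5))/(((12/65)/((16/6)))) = -46339007/7614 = -6086.03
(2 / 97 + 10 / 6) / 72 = 491 / 20952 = 0.02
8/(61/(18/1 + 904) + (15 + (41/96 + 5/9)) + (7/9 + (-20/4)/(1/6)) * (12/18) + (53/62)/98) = -4840190208/2071576741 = -2.34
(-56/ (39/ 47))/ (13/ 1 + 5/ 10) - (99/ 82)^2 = -45715589/ 7080372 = -6.46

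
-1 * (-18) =18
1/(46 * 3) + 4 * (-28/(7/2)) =-4415/138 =-31.99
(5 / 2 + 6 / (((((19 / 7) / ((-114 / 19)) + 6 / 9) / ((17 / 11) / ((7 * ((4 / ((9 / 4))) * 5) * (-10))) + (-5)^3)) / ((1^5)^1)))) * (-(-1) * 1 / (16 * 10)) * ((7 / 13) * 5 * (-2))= 53862571 / 457600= 117.71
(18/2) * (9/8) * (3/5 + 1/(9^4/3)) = 3283/540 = 6.08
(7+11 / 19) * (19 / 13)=144 / 13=11.08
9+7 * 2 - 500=-477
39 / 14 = 2.79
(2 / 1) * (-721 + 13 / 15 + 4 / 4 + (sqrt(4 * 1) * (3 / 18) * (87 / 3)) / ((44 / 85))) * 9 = -1386909 / 110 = -12608.26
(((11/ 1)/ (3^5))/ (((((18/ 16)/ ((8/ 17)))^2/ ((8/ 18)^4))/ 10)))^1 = 115343360/ 37321507107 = 0.00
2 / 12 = 1 / 6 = 0.17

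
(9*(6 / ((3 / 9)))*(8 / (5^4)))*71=147.23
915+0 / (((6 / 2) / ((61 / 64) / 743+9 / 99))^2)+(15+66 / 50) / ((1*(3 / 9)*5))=115599 / 125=924.79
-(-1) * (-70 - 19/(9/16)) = -934/9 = -103.78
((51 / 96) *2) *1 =17 / 16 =1.06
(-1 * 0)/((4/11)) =0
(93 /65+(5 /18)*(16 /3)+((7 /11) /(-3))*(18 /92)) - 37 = -30307799 /888030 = -34.13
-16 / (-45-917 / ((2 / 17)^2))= 64 / 265193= 0.00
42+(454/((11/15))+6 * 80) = 12552/11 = 1141.09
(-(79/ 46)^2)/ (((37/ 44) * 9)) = -68651/ 176157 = -0.39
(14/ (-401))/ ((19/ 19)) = -14/ 401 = -0.03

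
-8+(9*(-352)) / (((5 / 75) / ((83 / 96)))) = -41093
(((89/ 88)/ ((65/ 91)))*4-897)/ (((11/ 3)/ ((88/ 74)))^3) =-84712608/ 2785915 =-30.41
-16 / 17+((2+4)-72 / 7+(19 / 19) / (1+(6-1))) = -3613 / 714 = -5.06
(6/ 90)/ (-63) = -1/ 945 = -0.00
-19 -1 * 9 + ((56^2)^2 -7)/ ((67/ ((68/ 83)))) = 668589544/ 5561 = 120228.29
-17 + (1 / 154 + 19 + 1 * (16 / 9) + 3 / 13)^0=-16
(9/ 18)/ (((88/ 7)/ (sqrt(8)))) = 7 * sqrt(2)/ 88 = 0.11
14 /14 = 1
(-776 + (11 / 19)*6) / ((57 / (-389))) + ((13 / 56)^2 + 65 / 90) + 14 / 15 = 268673350237 / 50944320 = 5273.86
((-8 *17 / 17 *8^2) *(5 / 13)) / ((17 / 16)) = -40960 / 221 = -185.34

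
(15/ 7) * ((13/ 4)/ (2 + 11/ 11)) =65/ 28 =2.32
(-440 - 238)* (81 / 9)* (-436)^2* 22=-25519247424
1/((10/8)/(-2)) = -8/5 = -1.60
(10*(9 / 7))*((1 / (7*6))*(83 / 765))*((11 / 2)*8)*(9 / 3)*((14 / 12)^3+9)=2088031 / 44982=46.42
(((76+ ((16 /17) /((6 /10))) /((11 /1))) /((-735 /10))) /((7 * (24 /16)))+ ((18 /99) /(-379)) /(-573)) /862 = -6184284569 /54031787853813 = -0.00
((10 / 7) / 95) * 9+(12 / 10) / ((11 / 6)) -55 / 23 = -269431 / 168245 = -1.60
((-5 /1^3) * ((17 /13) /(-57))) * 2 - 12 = -11.77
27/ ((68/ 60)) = 405/ 17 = 23.82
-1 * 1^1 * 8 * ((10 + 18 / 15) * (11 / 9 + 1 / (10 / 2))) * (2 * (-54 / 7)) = 49152 / 25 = 1966.08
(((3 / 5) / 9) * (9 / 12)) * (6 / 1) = 3 / 10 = 0.30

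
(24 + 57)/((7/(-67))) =-5427/7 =-775.29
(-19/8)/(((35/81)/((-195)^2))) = -11704095/56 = -209001.70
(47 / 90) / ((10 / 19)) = 893 / 900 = 0.99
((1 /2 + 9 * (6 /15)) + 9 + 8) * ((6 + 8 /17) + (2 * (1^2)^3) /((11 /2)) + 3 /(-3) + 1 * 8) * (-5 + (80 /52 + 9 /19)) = -15493941 /17765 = -872.16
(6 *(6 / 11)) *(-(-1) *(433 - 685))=-9072 / 11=-824.73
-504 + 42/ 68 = -17115/ 34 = -503.38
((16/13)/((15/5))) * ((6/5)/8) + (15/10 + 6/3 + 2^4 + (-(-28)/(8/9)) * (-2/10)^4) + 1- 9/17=2773899/138125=20.08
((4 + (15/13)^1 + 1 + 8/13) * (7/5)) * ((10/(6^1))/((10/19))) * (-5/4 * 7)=-10241/39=-262.59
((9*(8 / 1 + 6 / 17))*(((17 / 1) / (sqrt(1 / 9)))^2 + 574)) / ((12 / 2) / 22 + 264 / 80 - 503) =-446341500 / 933929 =-477.92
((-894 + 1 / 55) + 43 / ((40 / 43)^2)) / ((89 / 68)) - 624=-496969951 / 391600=-1269.08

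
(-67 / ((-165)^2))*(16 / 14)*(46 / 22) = -12328 / 2096325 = -0.01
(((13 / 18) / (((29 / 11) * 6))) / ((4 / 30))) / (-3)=-715 / 6264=-0.11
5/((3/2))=10/3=3.33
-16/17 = -0.94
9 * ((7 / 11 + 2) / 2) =11.86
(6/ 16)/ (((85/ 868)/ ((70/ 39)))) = 1519/ 221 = 6.87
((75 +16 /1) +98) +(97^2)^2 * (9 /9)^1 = 88529470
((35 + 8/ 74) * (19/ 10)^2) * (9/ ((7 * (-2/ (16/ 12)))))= -1406817/ 12950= -108.63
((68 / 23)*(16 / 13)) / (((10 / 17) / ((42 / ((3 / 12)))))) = 1553664 / 1495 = 1039.24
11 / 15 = 0.73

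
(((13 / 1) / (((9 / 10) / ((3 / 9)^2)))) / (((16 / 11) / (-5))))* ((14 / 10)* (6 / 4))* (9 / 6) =-5005 / 288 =-17.38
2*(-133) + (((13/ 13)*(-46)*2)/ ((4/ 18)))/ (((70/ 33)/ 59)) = -412339/ 35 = -11781.11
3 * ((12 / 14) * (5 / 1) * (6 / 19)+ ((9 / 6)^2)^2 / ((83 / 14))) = 584793 / 88312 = 6.62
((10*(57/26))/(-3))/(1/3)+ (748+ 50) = 10089/13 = 776.08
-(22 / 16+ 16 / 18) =-163 / 72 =-2.26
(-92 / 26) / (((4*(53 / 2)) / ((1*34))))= -782 / 689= -1.13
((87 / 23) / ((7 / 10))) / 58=15 / 161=0.09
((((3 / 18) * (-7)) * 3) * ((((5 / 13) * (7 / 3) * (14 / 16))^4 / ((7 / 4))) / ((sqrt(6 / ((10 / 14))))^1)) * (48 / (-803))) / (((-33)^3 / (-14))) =3603000625 * sqrt(210) / 8545269473440128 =0.00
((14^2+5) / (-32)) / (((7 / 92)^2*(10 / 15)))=-318987 / 196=-1627.48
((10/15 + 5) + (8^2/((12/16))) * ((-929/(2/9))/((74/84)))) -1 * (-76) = -44939671/111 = -404861.90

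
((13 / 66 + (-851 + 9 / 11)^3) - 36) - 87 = -4907551113953 / 7986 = -614519298.02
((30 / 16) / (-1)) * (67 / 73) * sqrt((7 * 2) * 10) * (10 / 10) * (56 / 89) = -14070 * sqrt(35) / 6497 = -12.81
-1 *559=-559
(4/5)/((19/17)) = 0.72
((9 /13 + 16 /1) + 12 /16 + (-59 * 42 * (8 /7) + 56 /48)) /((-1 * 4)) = 438889 /624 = 703.35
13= 13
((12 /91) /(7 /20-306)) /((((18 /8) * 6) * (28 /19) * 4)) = -190 /35045829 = -0.00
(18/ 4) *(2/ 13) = 9/ 13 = 0.69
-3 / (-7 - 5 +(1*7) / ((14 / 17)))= 6 / 7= 0.86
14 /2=7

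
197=197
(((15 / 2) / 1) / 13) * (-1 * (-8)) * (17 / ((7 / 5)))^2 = 433500 / 637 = 680.53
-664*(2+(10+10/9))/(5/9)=-78352/5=-15670.40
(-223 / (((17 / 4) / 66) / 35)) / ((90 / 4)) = -274736 / 51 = -5386.98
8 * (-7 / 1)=-56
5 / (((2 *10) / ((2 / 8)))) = 1 / 16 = 0.06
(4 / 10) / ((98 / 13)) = 13 / 245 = 0.05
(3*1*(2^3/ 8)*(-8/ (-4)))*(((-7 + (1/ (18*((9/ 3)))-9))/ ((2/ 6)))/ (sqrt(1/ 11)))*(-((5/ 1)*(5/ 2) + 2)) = 25027*sqrt(11)/ 6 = 13834.19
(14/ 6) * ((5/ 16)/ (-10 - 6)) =-35/ 768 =-0.05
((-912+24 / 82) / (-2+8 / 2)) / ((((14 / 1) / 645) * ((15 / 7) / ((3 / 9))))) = -133945 / 41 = -3266.95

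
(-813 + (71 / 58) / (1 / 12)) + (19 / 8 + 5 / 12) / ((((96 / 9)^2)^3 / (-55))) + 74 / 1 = -724.31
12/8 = 3/2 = 1.50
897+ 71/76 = 68243/76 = 897.93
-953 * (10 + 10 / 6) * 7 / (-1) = 233485 / 3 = 77828.33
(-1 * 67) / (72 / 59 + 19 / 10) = -39530 / 1841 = -21.47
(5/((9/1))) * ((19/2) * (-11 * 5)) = -5225/18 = -290.28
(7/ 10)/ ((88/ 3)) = 21/ 880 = 0.02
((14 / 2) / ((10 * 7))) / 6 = 1 / 60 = 0.02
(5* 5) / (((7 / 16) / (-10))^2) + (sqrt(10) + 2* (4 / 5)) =13065.99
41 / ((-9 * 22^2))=-41 / 4356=-0.01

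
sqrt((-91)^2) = 91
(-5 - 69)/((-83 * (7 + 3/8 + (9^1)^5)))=592/39213433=0.00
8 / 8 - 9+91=83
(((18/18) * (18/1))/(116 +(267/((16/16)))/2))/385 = 36/192115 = 0.00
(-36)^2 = 1296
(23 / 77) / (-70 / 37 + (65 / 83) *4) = 70633 / 293370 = 0.24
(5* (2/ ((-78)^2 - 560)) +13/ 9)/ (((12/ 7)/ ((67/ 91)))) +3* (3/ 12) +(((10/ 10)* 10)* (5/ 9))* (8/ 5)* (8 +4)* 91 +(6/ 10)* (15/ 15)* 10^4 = 60913383023/ 3877848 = 15708.04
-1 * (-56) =56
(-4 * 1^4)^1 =-4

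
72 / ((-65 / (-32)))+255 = 18879 / 65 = 290.45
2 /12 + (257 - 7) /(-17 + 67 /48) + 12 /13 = -872335 /58422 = -14.93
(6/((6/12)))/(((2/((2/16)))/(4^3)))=48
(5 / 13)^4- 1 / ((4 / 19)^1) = -540159 / 114244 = -4.73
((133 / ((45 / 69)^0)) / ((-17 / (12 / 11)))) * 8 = -12768 / 187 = -68.28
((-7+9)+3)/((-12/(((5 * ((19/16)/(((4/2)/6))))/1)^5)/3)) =-9401438390625/4194304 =-2241477.58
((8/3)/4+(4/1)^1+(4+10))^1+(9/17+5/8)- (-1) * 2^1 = 8903/408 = 21.82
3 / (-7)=-3 / 7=-0.43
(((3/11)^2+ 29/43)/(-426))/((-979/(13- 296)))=-551284/1084965981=-0.00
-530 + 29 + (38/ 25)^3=-7773253/ 15625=-497.49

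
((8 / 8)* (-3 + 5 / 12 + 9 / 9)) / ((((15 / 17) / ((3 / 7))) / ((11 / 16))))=-3553 / 6720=-0.53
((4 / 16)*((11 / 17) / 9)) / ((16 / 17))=11 / 576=0.02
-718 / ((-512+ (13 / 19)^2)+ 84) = 259198 / 154339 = 1.68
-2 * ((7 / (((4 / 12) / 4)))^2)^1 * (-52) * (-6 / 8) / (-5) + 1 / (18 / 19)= 9906719 / 90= 110074.66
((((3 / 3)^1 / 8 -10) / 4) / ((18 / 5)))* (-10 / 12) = 1975 / 3456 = 0.57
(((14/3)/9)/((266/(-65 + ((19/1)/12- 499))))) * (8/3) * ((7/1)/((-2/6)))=61.39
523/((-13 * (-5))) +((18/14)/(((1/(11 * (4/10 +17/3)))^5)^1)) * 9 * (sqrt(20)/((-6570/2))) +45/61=34828/3965 - 287145717144286 * sqrt(5)/30796875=-20848773.54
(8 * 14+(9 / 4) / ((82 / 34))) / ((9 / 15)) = 92605 / 492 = 188.22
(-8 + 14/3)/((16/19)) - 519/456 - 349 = -40367/114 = -354.10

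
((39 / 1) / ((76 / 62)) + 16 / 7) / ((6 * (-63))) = -9071 / 100548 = -0.09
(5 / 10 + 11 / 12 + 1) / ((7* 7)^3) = 29 / 1411788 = 0.00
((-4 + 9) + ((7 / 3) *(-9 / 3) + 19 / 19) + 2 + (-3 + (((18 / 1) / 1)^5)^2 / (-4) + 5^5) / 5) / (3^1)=-892616803529 / 15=-59507786901.93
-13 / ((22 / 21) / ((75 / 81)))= -11.49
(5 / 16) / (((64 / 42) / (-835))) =-87675 / 512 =-171.24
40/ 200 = 1/ 5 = 0.20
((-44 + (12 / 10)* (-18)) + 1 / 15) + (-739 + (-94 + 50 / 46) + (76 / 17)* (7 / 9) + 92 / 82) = -644095579 / 721395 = -892.85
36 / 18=2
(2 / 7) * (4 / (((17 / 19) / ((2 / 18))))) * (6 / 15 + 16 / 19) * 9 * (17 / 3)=8.99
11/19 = 0.58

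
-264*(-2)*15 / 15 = 528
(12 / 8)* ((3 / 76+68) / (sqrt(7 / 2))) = 15513* sqrt(14) / 1064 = 54.55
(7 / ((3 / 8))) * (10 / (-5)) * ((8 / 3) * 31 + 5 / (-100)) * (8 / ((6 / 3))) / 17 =-555184 / 765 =-725.73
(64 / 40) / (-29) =-8 / 145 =-0.06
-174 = -174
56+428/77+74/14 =5147/77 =66.84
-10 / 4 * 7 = -35 / 2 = -17.50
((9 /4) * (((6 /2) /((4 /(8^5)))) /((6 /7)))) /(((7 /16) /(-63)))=-9289728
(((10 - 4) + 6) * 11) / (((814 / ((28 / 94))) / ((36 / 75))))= 1008 / 43475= 0.02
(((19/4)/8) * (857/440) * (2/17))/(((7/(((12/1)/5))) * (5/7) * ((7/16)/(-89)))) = -4347561/327250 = -13.29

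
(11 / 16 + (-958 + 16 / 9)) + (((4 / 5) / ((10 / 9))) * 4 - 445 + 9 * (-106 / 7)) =-38655299 / 25200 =-1533.94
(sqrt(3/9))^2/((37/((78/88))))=13/1628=0.01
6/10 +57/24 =119/40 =2.98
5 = 5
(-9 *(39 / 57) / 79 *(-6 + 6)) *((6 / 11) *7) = 0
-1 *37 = -37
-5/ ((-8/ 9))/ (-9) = -5/ 8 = -0.62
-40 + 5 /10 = -79 /2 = -39.50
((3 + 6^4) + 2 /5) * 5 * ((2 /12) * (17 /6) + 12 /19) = 4905235 /684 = 7171.40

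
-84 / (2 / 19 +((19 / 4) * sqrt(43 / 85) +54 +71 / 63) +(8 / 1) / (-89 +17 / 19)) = -78063954805247040 / 51052388215517917 +79112858421744 * sqrt(3655) / 51052388215517917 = -1.44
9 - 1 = 8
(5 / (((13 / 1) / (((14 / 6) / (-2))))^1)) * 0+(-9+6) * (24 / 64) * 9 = -81 / 8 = -10.12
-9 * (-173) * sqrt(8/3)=2542.57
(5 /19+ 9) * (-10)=-1760 /19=-92.63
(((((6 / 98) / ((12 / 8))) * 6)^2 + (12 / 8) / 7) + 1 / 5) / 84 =11387 / 2016840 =0.01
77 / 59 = 1.31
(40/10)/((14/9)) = 18/7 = 2.57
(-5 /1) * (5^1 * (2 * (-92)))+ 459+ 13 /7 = 35426 /7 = 5060.86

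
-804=-804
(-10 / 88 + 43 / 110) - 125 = -27439 / 220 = -124.72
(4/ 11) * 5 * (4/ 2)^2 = 7.27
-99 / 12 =-33 / 4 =-8.25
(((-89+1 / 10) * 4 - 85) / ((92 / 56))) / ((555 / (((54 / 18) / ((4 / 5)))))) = -15421 / 8510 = -1.81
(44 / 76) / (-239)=-11 / 4541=-0.00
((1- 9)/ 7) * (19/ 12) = -38/ 21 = -1.81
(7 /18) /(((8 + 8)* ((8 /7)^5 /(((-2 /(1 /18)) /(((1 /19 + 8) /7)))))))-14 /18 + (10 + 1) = 43816211 /4456448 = 9.83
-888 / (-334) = 444 / 167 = 2.66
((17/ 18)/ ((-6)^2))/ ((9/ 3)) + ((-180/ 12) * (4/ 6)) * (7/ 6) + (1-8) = -36271/ 1944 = -18.66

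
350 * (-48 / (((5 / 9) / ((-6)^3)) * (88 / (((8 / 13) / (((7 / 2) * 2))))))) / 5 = 186624 / 143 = 1305.06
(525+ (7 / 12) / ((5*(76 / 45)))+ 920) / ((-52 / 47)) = -1306.12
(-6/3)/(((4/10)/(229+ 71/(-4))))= -4225/4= -1056.25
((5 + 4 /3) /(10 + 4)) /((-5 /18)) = -57 /35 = -1.63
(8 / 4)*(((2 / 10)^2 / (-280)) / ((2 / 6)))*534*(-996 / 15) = 132966 / 4375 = 30.39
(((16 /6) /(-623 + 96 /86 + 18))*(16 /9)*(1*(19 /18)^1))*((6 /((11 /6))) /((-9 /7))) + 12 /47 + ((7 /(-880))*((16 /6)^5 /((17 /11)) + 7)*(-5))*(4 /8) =2.15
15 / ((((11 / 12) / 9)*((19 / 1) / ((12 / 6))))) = 3240 / 209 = 15.50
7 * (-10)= -70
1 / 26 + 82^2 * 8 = 1398593 / 26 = 53792.04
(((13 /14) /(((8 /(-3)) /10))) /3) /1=-1.16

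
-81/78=-27/26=-1.04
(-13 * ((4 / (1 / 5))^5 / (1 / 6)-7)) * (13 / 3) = -3244798817 / 3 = -1081599605.67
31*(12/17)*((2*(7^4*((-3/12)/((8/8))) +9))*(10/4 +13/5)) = -131967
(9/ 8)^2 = 81/ 64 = 1.27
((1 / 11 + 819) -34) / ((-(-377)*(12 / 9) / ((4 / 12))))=0.52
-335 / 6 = -55.83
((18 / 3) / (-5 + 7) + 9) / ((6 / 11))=22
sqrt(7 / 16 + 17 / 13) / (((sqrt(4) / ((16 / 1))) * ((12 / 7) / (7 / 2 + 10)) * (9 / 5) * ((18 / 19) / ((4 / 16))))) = 12.20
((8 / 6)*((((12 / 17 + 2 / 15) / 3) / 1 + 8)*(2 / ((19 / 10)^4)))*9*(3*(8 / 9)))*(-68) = -2764.97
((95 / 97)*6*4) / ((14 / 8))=9120 / 679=13.43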